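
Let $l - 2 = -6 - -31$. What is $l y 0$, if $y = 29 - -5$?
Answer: $0$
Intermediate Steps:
$l = 27$ ($l = 2 - -25 = 2 + \left(-6 + 31\right) = 2 + 25 = 27$)
$y = 34$ ($y = 29 + 5 = 34$)
$l y 0 = 27 \cdot 34 \cdot 0 = 918 \cdot 0 = 0$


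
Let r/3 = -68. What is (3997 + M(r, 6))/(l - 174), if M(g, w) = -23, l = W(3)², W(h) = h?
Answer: -3974/165 ≈ -24.085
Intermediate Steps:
r = -204 (r = 3*(-68) = -204)
l = 9 (l = 3² = 9)
(3997 + M(r, 6))/(l - 174) = (3997 - 23)/(9 - 174) = 3974/(-165) = 3974*(-1/165) = -3974/165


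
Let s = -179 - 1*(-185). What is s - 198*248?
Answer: -49098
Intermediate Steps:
s = 6 (s = -179 + 185 = 6)
s - 198*248 = 6 - 198*248 = 6 - 49104 = -49098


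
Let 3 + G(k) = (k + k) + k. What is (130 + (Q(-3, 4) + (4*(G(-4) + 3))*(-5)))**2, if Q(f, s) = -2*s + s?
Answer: 133956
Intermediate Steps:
G(k) = -3 + 3*k (G(k) = -3 + ((k + k) + k) = -3 + (2*k + k) = -3 + 3*k)
Q(f, s) = -s
(130 + (Q(-3, 4) + (4*(G(-4) + 3))*(-5)))**2 = (130 + (-1*4 + (4*((-3 + 3*(-4)) + 3))*(-5)))**2 = (130 + (-4 + (4*((-3 - 12) + 3))*(-5)))**2 = (130 + (-4 + (4*(-15 + 3))*(-5)))**2 = (130 + (-4 + (4*(-12))*(-5)))**2 = (130 + (-4 - 48*(-5)))**2 = (130 + (-4 + 240))**2 = (130 + 236)**2 = 366**2 = 133956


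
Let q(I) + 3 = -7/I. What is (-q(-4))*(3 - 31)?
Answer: -35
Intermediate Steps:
q(I) = -3 - 7/I
(-q(-4))*(3 - 31) = (-(-3 - 7/(-4)))*(3 - 31) = -(-3 - 7*(-¼))*(-28) = -(-3 + 7/4)*(-28) = -1*(-5/4)*(-28) = (5/4)*(-28) = -35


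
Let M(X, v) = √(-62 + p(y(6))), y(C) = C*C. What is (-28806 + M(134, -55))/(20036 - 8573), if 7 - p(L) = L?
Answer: -9602/3821 + I*√91/11463 ≈ -2.513 + 0.00083219*I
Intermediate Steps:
y(C) = C²
p(L) = 7 - L
M(X, v) = I*√91 (M(X, v) = √(-62 + (7 - 1*6²)) = √(-62 + (7 - 1*36)) = √(-62 + (7 - 36)) = √(-62 - 29) = √(-91) = I*√91)
(-28806 + M(134, -55))/(20036 - 8573) = (-28806 + I*√91)/(20036 - 8573) = (-28806 + I*√91)/11463 = (-28806 + I*√91)*(1/11463) = -9602/3821 + I*√91/11463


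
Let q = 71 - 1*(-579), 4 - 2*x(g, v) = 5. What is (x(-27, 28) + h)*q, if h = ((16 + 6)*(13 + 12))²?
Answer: 196624675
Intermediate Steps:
x(g, v) = -½ (x(g, v) = 2 - ½*5 = 2 - 5/2 = -½)
h = 302500 (h = (22*25)² = 550² = 302500)
q = 650 (q = 71 + 579 = 650)
(x(-27, 28) + h)*q = (-½ + 302500)*650 = (604999/2)*650 = 196624675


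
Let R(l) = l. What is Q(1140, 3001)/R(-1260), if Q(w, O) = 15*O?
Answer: -3001/84 ≈ -35.726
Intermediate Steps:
Q(1140, 3001)/R(-1260) = (15*3001)/(-1260) = 45015*(-1/1260) = -3001/84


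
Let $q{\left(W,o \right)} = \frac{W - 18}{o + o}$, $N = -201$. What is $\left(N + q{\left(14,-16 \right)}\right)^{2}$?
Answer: $\frac{2582449}{64} \approx 40351.0$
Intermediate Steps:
$q{\left(W,o \right)} = \frac{-18 + W}{2 o}$
$\left(N + q{\left(14,-16 \right)}\right)^{2} = \left(-201 + \frac{-18 + 14}{2 \left(-16\right)}\right)^{2} = \left(-201 + \frac{1}{2} \left(- \frac{1}{16}\right) \left(-4\right)\right)^{2} = \left(-201 + \frac{1}{8}\right)^{2} = \left(- \frac{1607}{8}\right)^{2} = \frac{2582449}{64}$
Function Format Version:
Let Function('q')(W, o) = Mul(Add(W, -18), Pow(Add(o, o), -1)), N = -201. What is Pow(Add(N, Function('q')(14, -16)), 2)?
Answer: Rational(2582449, 64) ≈ 40351.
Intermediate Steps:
Function('q')(W, o) = Mul(Rational(1, 2), Pow(o, -1), Add(-18, W)) (Function('q')(W, o) = Mul(Add(-18, W), Pow(Mul(2, o), -1)) = Mul(Add(-18, W), Mul(Rational(1, 2), Pow(o, -1))) = Mul(Rational(1, 2), Pow(o, -1), Add(-18, W)))
Pow(Add(N, Function('q')(14, -16)), 2) = Pow(Add(-201, Mul(Rational(1, 2), Pow(-16, -1), Add(-18, 14))), 2) = Pow(Add(-201, Mul(Rational(1, 2), Rational(-1, 16), -4)), 2) = Pow(Add(-201, Rational(1, 8)), 2) = Pow(Rational(-1607, 8), 2) = Rational(2582449, 64)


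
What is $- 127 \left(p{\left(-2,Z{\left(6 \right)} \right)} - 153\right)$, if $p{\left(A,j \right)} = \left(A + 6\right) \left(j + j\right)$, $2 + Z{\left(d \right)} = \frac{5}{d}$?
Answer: $\frac{61849}{3} \approx 20616.0$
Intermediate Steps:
$Z{\left(d \right)} = -2 + \frac{5}{d}$
$p{\left(A,j \right)} = 2 j \left(6 + A\right)$ ($p{\left(A,j \right)} = \left(6 + A\right) 2 j = 2 j \left(6 + A\right)$)
$- 127 \left(p{\left(-2,Z{\left(6 \right)} \right)} - 153\right) = - 127 \left(2 \left(-2 + \frac{5}{6}\right) \left(6 - 2\right) - 153\right) = - 127 \left(2 \left(-2 + 5 \cdot \frac{1}{6}\right) 4 - 153\right) = - 127 \left(2 \left(-2 + \frac{5}{6}\right) 4 - 153\right) = - 127 \left(2 \left(- \frac{7}{6}\right) 4 - 153\right) = - 127 \left(- \frac{28}{3} - 153\right) = \left(-127\right) \left(- \frac{487}{3}\right) = \frac{61849}{3}$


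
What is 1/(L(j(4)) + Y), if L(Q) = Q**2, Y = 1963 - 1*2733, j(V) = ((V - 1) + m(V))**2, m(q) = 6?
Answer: 1/5791 ≈ 0.00017268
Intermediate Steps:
j(V) = (5 + V)**2 (j(V) = ((V - 1) + 6)**2 = ((-1 + V) + 6)**2 = (5 + V)**2)
Y = -770 (Y = 1963 - 2733 = -770)
1/(L(j(4)) + Y) = 1/(((5 + 4)**2)**2 - 770) = 1/((9**2)**2 - 770) = 1/(81**2 - 770) = 1/(6561 - 770) = 1/5791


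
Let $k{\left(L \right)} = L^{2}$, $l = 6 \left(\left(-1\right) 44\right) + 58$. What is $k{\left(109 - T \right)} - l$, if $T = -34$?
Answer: $20655$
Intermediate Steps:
$l = -206$ ($l = 6 \left(-44\right) + 58 = -264 + 58 = -206$)
$k{\left(109 - T \right)} - l = \left(109 - -34\right)^{2} - -206 = \left(109 + 34\right)^{2} + 206 = 143^{2} + 206 = 20449 + 206 = 20655$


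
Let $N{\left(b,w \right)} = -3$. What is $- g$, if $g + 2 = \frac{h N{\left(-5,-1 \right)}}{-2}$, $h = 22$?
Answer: $-31$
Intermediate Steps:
$g = 31$ ($g = -2 + \frac{22 \left(-3\right)}{-2} = -2 - -33 = -2 + 33 = 31$)
$- g = \left(-1\right) 31 = -31$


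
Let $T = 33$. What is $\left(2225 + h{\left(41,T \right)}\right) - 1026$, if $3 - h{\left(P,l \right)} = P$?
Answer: $1161$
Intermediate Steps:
$h{\left(P,l \right)} = 3 - P$
$\left(2225 + h{\left(41,T \right)}\right) - 1026 = \left(2225 + \left(3 - 41\right)\right) - 1026 = \left(2225 - 38\right) - 1026 = 2187 - 1026 = 1161$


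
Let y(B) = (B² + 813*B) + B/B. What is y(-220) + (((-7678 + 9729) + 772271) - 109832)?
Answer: 534031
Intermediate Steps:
y(B) = 1 + B² + 813*B (y(B) = (B² + 813*B) + 1 = 1 + B² + 813*B)
y(-220) + (((-7678 + 9729) + 772271) - 109832) = (1 + (-220)² + 813*(-220)) + (((-7678 + 9729) + 772271) - 109832) = (1 + 48400 - 178860) + ((2051 + 772271) - 109832) = -130459 + (774322 - 109832) = -130459 + 664490 = 534031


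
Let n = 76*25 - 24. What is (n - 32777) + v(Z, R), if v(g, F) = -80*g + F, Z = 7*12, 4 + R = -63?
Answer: -37688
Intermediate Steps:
R = -67 (R = -4 - 63 = -67)
n = 1876 (n = 1900 - 24 = 1876)
Z = 84
v(g, F) = F - 80*g
(n - 32777) + v(Z, R) = (1876 - 32777) + (-67 - 80*84) = -30901 + (-67 - 6720) = -30901 - 6787 = -37688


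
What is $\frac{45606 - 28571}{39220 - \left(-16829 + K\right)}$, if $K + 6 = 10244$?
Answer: $\frac{17035}{45811} \approx 0.37185$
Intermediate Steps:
$K = 10238$ ($K = -6 + 10244 = 10238$)
$\frac{45606 - 28571}{39220 - \left(-16829 + K\right)} = \frac{45606 - 28571}{39220 + \left(16829 - 10238\right)} = \frac{17035}{39220 + \left(16829 - 10238\right)} = \frac{17035}{39220 + 6591} = \frac{17035}{45811}$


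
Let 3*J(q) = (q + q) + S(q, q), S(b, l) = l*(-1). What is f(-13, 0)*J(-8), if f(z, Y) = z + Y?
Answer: 104/3 ≈ 34.667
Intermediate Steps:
S(b, l) = -l
J(q) = q/3 (J(q) = ((q + q) - q)/3 = (2*q - q)/3 = q/3)
f(z, Y) = Y + z
f(-13, 0)*J(-8) = (0 - 13)*((1/3)*(-8)) = -13*(-8/3) = 104/3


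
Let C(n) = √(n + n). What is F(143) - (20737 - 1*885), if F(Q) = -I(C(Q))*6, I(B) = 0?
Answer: -19852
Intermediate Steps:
C(n) = √2*√n (C(n) = √(2*n) = √2*√n)
F(Q) = 0 (F(Q) = -1*0*6 = 0*6 = 0)
F(143) - (20737 - 1*885) = 0 - (20737 - 1*885) = 0 - (20737 - 885) = 0 - 1*19852 = 0 - 19852 = -19852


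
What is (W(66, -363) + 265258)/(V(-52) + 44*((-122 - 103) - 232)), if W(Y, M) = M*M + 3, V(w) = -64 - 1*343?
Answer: -79406/4103 ≈ -19.353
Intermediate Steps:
V(w) = -407 (V(w) = -64 - 343 = -407)
W(Y, M) = 3 + M² (W(Y, M) = M² + 3 = 3 + M²)
(W(66, -363) + 265258)/(V(-52) + 44*((-122 - 103) - 232)) = ((3 + (-363)²) + 265258)/(-407 + 44*((-122 - 103) - 232)) = ((3 + 131769) + 265258)/(-407 + 44*(-225 - 232)) = (131772 + 265258)/(-407 + 44*(-457)) = 397030/(-407 - 20108) = 397030/(-20515) = 397030*(-1/20515) = -79406/4103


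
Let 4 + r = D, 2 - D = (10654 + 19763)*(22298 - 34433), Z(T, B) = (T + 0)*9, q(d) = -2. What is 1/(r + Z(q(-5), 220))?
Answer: 1/369110275 ≈ 2.7092e-9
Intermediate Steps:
Z(T, B) = 9*T (Z(T, B) = T*9 = 9*T)
D = 369110297 (D = 2 - (10654 + 19763)*(22298 - 34433) = 2 - 30417*(-12135) = 2 - 1*(-369110295) = 2 + 369110295 = 369110297)
r = 369110293 (r = -4 + 369110297 = 369110293)
1/(r + Z(q(-5), 220)) = 1/(369110293 + 9*(-2)) = 1/(369110293 - 18) = 1/369110275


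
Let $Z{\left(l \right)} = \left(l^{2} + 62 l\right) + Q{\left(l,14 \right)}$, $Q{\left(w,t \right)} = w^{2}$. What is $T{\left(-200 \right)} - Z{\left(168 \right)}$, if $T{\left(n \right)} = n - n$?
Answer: $-66864$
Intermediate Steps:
$T{\left(n \right)} = 0$
$Z{\left(l \right)} = 2 l^{2} + 62 l$ ($Z{\left(l \right)} = \left(l^{2} + 62 l\right) + l^{2} = 2 l^{2} + 62 l$)
$T{\left(-200 \right)} - Z{\left(168 \right)} = 0 - 2 \cdot 168 \left(31 + 168\right) = 0 - 2 \cdot 168 \cdot 199 = 0 - 66864 = -66864$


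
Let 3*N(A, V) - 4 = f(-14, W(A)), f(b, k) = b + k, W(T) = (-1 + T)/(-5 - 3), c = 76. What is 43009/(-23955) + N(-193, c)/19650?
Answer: -225336817/125524200 ≈ -1.7952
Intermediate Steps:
W(T) = 1/8 - T/8 (W(T) = (-1 + T)/(-8) = (-1 + T)*(-1/8) = 1/8 - T/8)
N(A, V) = -79/24 - A/24 (N(A, V) = 4/3 + (-14 + (1/8 - A/8))/3 = 4/3 + (-111/8 - A/8)/3 = 4/3 + (-37/8 - A/24) = -79/24 - A/24)
43009/(-23955) + N(-193, c)/19650 = 43009/(-23955) + (-79/24 - 1/24*(-193))/19650 = 43009*(-1/23955) + (-79/24 + 193/24)*(1/19650) = -43009/23955 + (19/4)*(1/19650) = -43009/23955 + 19/78600 = -225336817/125524200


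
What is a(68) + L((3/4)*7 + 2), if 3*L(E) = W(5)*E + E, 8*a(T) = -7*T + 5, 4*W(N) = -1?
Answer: -913/16 ≈ -57.063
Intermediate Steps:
W(N) = -¼ (W(N) = (¼)*(-1) = -¼)
a(T) = 5/8 - 7*T/8 (a(T) = (-7*T + 5)/8 = (5 - 7*T)/8 = 5/8 - 7*T/8)
L(E) = E/4 (L(E) = (-E/4 + E)/3 = (3*E/4)/3 = E/4)
a(68) + L((3/4)*7 + 2) = (5/8 - 7/8*68) + ((3/4)*7 + 2)/4 = (5/8 - 119/2) + ((3*(¼))*7 + 2)/4 = -471/8 + ((¾)*7 + 2)/4 = -471/8 + (21/4 + 2)/4 = -471/8 + (¼)*(29/4) = -471/8 + 29/16 = -913/16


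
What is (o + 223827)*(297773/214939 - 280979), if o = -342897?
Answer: 7191000166777560/214939 ≈ 3.3456e+10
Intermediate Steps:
(o + 223827)*(297773/214939 - 280979) = (-342897 + 223827)*(297773/214939 - 280979) = -119070*(297773*(1/214939) - 280979) = -119070*(297773/214939 - 280979) = -119070*(-60393047508/214939) = 7191000166777560/214939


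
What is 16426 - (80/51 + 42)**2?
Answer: 37786742/2601 ≈ 14528.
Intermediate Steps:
16426 - (80/51 + 42)**2 = 16426 - (2222/51)**2 = 16426 - 1*4937284/2601 = 16426 - 4937284/2601 = 37786742/2601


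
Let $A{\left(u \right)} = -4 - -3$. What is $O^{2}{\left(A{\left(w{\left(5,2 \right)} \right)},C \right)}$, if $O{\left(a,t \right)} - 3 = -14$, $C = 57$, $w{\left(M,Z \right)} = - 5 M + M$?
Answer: $121$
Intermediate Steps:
$w{\left(M,Z \right)} = - 4 M$
$A{\left(u \right)} = -1$ ($A{\left(u \right)} = -4 + 3 = -1$)
$O{\left(a,t \right)} = -11$ ($O{\left(a,t \right)} = 3 - 14 = -11$)
$O^{2}{\left(A{\left(w{\left(5,2 \right)} \right)},C \right)} = \left(-11\right)^{2} = 121$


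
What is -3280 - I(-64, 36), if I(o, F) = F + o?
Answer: -3252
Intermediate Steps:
-3280 - I(-64, 36) = -3280 - (36 - 64) = -3280 - 1*(-28) = -3280 + 28 = -3252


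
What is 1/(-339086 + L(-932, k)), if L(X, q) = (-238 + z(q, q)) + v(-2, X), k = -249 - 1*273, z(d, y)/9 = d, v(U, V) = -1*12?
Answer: -1/344034 ≈ -2.9067e-6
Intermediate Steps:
v(U, V) = -12
z(d, y) = 9*d
k = -522 (k = -249 - 273 = -522)
L(X, q) = -250 + 9*q (L(X, q) = (-238 + 9*q) - 12 = -250 + 9*q)
1/(-339086 + L(-932, k)) = 1/(-339086 + (-250 + 9*(-522))) = 1/(-339086 + (-250 - 4698)) = 1/(-339086 - 4948) = 1/(-344034) = -1/344034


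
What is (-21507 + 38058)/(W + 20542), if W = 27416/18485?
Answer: 305945235/379746286 ≈ 0.80566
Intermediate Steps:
W = 27416/18485 (W = 27416*(1/18485) = 27416/18485 ≈ 1.4831)
(-21507 + 38058)/(W + 20542) = (-21507 + 38058)/(27416/18485 + 20542) = 16551/(379746286/18485) = 16551*(18485/379746286) = 305945235/379746286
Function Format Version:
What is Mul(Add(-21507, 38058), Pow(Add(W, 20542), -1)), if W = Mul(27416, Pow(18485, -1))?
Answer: Rational(305945235, 379746286) ≈ 0.80566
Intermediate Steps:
W = Rational(27416, 18485) (W = Mul(27416, Rational(1, 18485)) = Rational(27416, 18485) ≈ 1.4831)
Mul(Add(-21507, 38058), Pow(Add(W, 20542), -1)) = Mul(Add(-21507, 38058), Pow(Add(Rational(27416, 18485), 20542), -1)) = Mul(16551, Pow(Rational(379746286, 18485), -1)) = Mul(16551, Rational(18485, 379746286)) = Rational(305945235, 379746286)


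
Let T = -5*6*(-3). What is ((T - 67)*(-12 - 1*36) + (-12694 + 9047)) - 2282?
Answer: -7033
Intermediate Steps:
T = 90 (T = -30*(-3) = 90)
((T - 67)*(-12 - 1*36) + (-12694 + 9047)) - 2282 = ((90 - 67)*(-12 - 1*36) + (-12694 + 9047)) - 2282 = (23*(-12 - 36) - 3647) - 2282 = (23*(-48) - 3647) - 2282 = (-1104 - 3647) - 2282 = -4751 - 2282 = -7033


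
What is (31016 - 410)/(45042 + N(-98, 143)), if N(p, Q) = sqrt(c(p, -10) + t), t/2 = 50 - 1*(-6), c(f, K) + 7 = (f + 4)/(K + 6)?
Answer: 2757110904/4057563271 - 30606*sqrt(514)/4057563271 ≈ 0.67933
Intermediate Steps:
c(f, K) = -7 + (4 + f)/(6 + K) (c(f, K) = -7 + (f + 4)/(K + 6) = -7 + (4 + f)/(6 + K))
t = 112 (t = 2*(50 - 1*(-6)) = 2*(50 + 6) = 2*56 = 112)
N(p, Q) = sqrt(104 - p/4) (N(p, Q) = sqrt((-38 + p - 7*(-10))/(6 - 10) + 112) = sqrt((-38 + p + 70)/(-4) + 112) = sqrt(-(32 + p)/4 + 112) = sqrt((-8 - p/4) + 112) = sqrt(104 - p/4))
(31016 - 410)/(45042 + N(-98, 143)) = (31016 - 410)/(45042 + sqrt(416 - 1*(-98))/2) = 30606/(45042 + sqrt(416 + 98)/2) = 30606/(45042 + sqrt(514)/2)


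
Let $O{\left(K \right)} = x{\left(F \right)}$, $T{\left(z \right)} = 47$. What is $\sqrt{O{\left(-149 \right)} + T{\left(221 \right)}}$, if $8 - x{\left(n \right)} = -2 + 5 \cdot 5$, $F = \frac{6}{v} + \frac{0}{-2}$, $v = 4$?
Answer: $4 \sqrt{2} \approx 5.6569$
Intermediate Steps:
$F = \frac{3}{2}$ ($F = \frac{6}{4} + \frac{0}{-2} = 6 \cdot \frac{1}{4} + 0 \left(- \frac{1}{2}\right) = \frac{3}{2} + 0 = \frac{3}{2} \approx 1.5$)
$x{\left(n \right)} = -15$ ($x{\left(n \right)} = 8 - \left(-2 + 5 \cdot 5\right) = 8 - \left(-2 + 25\right) = 8 - 23 = -15$)
$O{\left(K \right)} = -15$
$\sqrt{O{\left(-149 \right)} + T{\left(221 \right)}} = \sqrt{-15 + 47} = \sqrt{32} = 4 \sqrt{2}$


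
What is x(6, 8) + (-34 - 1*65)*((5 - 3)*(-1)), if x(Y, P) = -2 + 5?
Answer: 201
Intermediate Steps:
x(Y, P) = 3
x(6, 8) + (-34 - 1*65)*((5 - 3)*(-1)) = 3 + (-34 - 1*65)*((5 - 3)*(-1)) = 3 + (-34 - 65)*(2*(-1)) = 3 - 99*(-2) = 3 + 198 = 201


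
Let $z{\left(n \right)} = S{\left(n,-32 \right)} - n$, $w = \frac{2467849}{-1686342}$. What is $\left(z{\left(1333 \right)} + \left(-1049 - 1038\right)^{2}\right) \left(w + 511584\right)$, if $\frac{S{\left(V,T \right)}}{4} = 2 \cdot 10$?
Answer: $\frac{1878240994715207882}{843171} \approx 2.2276 \cdot 10^{12}$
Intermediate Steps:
$S{\left(V,T \right)} = 80$ ($S{\left(V,T \right)} = 4 \cdot 2 \cdot 10 = 4 \cdot 20 = 80$)
$w = - \frac{2467849}{1686342}$ ($w = 2467849 \left(- \frac{1}{1686342}\right) = - \frac{2467849}{1686342} \approx -1.4634$)
$z{\left(n \right)} = 80 - n$
$\left(z{\left(1333 \right)} + \left(-1049 - 1038\right)^{2}\right) \left(w + 511584\right) = \left(\left(80 - 1333\right) + \left(-1049 - 1038\right)^{2}\right) \left(- \frac{2467849}{1686342} + 511584\right) = \left(\left(80 - 1333\right) + \left(-2087\right)^{2}\right) \frac{862703117879}{1686342} = \left(-1253 + 4355569\right) \frac{862703117879}{1686342} = 4354316 \cdot \frac{862703117879}{1686342} = \frac{1878240994715207882}{843171}$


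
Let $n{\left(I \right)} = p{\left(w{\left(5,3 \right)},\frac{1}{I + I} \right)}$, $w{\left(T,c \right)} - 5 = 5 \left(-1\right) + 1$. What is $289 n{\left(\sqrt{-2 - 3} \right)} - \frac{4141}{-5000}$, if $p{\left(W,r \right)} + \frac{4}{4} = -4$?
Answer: $- \frac{7220859}{5000} \approx -1444.2$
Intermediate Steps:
$w{\left(T,c \right)} = 1$ ($w{\left(T,c \right)} = 5 + \left(5 \left(-1\right) + 1\right) = 5 + \left(-5 + 1\right) = 5 - 4 = 1$)
$p{\left(W,r \right)} = -5$ ($p{\left(W,r \right)} = -1 - 4 = -5$)
$n{\left(I \right)} = -5$
$289 n{\left(\sqrt{-2 - 3} \right)} - \frac{4141}{-5000} = 289 \left(-5\right) - \frac{4141}{-5000} = -1445 - - \frac{4141}{5000} = -1445 + \frac{4141}{5000} = - \frac{7220859}{5000}$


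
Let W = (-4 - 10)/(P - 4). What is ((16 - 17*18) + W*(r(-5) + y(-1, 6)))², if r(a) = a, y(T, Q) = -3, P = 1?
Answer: 964324/9 ≈ 1.0715e+5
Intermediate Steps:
W = 14/3 (W = (-4 - 10)/(1 - 4) = -14/(-3) = -14*(-⅓) = 14/3 ≈ 4.6667)
((16 - 17*18) + W*(r(-5) + y(-1, 6)))² = ((16 - 17*18) + 14*(-5 - 3)/3)² = ((16 - 306) + (14/3)*(-8))² = (-290 - 112/3)² = (-982/3)² = 964324/9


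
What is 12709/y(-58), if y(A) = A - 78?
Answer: -12709/136 ≈ -93.448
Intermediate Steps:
y(A) = -78 + A
12709/y(-58) = 12709/(-78 - 58) = 12709/(-136) = 12709*(-1/136) = -12709/136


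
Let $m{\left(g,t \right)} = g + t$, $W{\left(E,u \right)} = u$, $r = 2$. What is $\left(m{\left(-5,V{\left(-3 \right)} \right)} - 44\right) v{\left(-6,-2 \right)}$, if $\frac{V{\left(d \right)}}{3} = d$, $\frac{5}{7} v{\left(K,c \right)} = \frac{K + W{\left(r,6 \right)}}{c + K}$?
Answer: $0$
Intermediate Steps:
$v{\left(K,c \right)} = \frac{7 \left(6 + K\right)}{5 \left(K + c\right)}$ ($v{\left(K,c \right)} = \frac{7 \frac{K + 6}{c + K}}{5} = \frac{7 \frac{6 + K}{K + c}}{5} = \frac{7 \left(6 + K\right)}{5 \left(K + c\right)}$)
$V{\left(d \right)} = 3 d$
$\left(m{\left(-5,V{\left(-3 \right)} \right)} - 44\right) v{\left(-6,-2 \right)} = \left(\left(-5 + 3 \left(-3\right)\right) - 44\right) \frac{7 \left(6 - 6\right)}{5 \left(-6 - 2\right)} = \left(\left(-5 - 9\right) - 44\right) \frac{7}{5} \frac{1}{-8} \cdot 0 = \left(-14 - 44\right) \frac{7}{5} \left(- \frac{1}{8}\right) 0 = \left(-58\right) 0 = 0$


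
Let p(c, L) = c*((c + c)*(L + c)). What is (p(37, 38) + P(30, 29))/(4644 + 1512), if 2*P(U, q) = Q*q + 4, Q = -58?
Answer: 204511/6156 ≈ 33.221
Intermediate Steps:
P(U, q) = 2 - 29*q (P(U, q) = (-58*q + 4)/2 = (4 - 58*q)/2 = 2 - 29*q)
p(c, L) = 2*c**2*(L + c) (p(c, L) = c*((2*c)*(L + c)) = c*(2*c*(L + c)) = 2*c**2*(L + c))
(p(37, 38) + P(30, 29))/(4644 + 1512) = (2*37**2*(38 + 37) + (2 - 29*29))/(4644 + 1512) = (2*1369*75 + (2 - 841))/6156 = (205350 - 839)*(1/6156) = 204511*(1/6156) = 204511/6156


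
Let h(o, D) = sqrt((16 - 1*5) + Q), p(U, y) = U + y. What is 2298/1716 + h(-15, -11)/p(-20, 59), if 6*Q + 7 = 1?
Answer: 383/286 + sqrt(10)/39 ≈ 1.4202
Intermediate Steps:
Q = -1 (Q = -7/6 + (1/6)*1 = -7/6 + 1/6 = -1)
h(o, D) = sqrt(10) (h(o, D) = sqrt((16 - 1*5) - 1) = sqrt((16 - 5) - 1) = sqrt(11 - 1) = sqrt(10))
2298/1716 + h(-15, -11)/p(-20, 59) = 2298/1716 + sqrt(10)/(-20 + 59) = 2298*(1/1716) + sqrt(10)/39 = 383/286 + sqrt(10)*(1/39) = 383/286 + sqrt(10)/39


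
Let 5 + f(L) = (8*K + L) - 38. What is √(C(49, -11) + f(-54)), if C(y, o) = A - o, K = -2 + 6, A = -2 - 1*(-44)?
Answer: 2*I*√3 ≈ 3.4641*I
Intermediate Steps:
A = 42 (A = -2 + 44 = 42)
K = 4
C(y, o) = 42 - o
f(L) = -11 + L (f(L) = -5 + ((8*4 + L) - 38) = -5 + ((32 + L) - 38) = -5 + (-6 + L) = -11 + L)
√(C(49, -11) + f(-54)) = √((42 - 1*(-11)) + (-11 - 54)) = √((42 + 11) - 65) = √(53 - 65) = √(-12) = 2*I*√3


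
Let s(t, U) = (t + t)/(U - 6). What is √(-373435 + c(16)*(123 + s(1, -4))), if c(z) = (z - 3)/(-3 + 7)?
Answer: 67*I*√8310/10 ≈ 610.77*I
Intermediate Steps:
s(t, U) = 2*t/(-6 + U) (s(t, U) = (2*t)/(-6 + U) = 2*t/(-6 + U))
c(z) = -¾ + z/4 (c(z) = (-3 + z)/4 = (-3 + z)*(¼) = -¾ + z/4)
√(-373435 + c(16)*(123 + s(1, -4))) = √(-373435 + (-¾ + (¼)*16)*(123 + 2*1/(-6 - 4))) = √(-373435 + (-¾ + 4)*(123 + 2*1/(-10))) = √(-373435 + 13*(123 + 2*1*(-⅒))/4) = √(-373435 + 13*(123 - ⅕)/4) = √(-373435 + (13/4)*(614/5)) = √(-373435 + 3991/10) = √(-3730359/10) = 67*I*√8310/10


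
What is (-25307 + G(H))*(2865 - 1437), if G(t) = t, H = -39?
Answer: -36194088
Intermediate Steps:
(-25307 + G(H))*(2865 - 1437) = (-25307 - 39)*(2865 - 1437) = -25346*1428 = -36194088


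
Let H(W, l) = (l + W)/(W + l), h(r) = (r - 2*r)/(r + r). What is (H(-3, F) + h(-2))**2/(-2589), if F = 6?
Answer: -1/10356 ≈ -9.6562e-5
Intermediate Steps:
h(r) = -1/2 (h(r) = (-r)/((2*r)) = (-r)*(1/(2*r)) = -1/2)
H(W, l) = 1 (H(W, l) = (W + l)/(W + l) = 1)
(H(-3, F) + h(-2))**2/(-2589) = (1 - 1/2)**2/(-2589) = (1/2)**2*(-1/2589) = (1/4)*(-1/2589) = -1/10356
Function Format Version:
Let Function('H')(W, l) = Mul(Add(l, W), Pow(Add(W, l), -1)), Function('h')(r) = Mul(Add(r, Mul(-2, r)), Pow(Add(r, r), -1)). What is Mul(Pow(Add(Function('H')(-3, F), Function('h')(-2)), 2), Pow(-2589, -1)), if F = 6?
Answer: Rational(-1, 10356) ≈ -9.6562e-5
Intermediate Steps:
Function('h')(r) = Rational(-1, 2) (Function('h')(r) = Mul(Mul(-1, r), Pow(Mul(2, r), -1)) = Mul(Mul(-1, r), Mul(Rational(1, 2), Pow(r, -1))) = Rational(-1, 2))
Function('H')(W, l) = 1 (Function('H')(W, l) = Mul(Add(W, l), Pow(Add(W, l), -1)) = 1)
Mul(Pow(Add(Function('H')(-3, F), Function('h')(-2)), 2), Pow(-2589, -1)) = Mul(Pow(Add(1, Rational(-1, 2)), 2), Pow(-2589, -1)) = Mul(Pow(Rational(1, 2), 2), Rational(-1, 2589)) = Mul(Rational(1, 4), Rational(-1, 2589)) = Rational(-1, 10356)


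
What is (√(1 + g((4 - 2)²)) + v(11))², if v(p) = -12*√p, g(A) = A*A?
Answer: 1601 - 24*√187 ≈ 1272.8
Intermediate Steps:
g(A) = A²
(√(1 + g((4 - 2)²)) + v(11))² = (√(1 + ((4 - 2)²)²) - 12*√11)² = (√(1 + (2²)²) - 12*√11)² = (√(1 + 4²) - 12*√11)² = (√(1 + 16) - 12*√11)² = (√17 - 12*√11)²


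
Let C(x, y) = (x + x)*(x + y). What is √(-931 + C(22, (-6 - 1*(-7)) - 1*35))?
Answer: I*√1459 ≈ 38.197*I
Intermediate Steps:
C(x, y) = 2*x*(x + y) (C(x, y) = (2*x)*(x + y) = 2*x*(x + y))
√(-931 + C(22, (-6 - 1*(-7)) - 1*35)) = √(-931 + 2*22*(22 + ((-6 - 1*(-7)) - 1*35))) = √(-931 + 2*22*(22 + ((-6 + 7) - 35))) = √(-931 + 2*22*(22 + (1 - 35))) = √(-931 + 2*22*(22 - 34)) = √(-931 + 2*22*(-12)) = √(-931 - 528) = √(-1459) = I*√1459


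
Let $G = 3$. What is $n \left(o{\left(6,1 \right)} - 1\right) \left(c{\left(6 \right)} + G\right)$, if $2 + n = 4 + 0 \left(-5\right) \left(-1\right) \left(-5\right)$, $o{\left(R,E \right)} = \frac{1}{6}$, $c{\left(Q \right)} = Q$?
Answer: $-15$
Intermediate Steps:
$o{\left(R,E \right)} = \frac{1}{6}$
$n = 2$ ($n = -2 + \left(4 + 0 \left(-5\right) \left(-1\right) \left(-5\right)\right) = -2 + \left(4 + 0 \cdot 5 \left(-5\right)\right) = -2 + \left(4 + 0 \left(-25\right)\right) = -2 + \left(4 + 0\right) = -2 + 4 = 2$)
$n \left(o{\left(6,1 \right)} - 1\right) \left(c{\left(6 \right)} + G\right) = 2 \left(\frac{1}{6} - 1\right) \left(6 + 3\right) = 2 \left(\left(- \frac{5}{6}\right) 9\right) = 2 \left(- \frac{15}{2}\right) = -15$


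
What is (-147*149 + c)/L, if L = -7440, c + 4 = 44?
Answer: 21863/7440 ≈ 2.9386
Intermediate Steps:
c = 40 (c = -4 + 44 = 40)
(-147*149 + c)/L = (-147*149 + 40)/(-7440) = (-21903 + 40)*(-1/7440) = -21863*(-1/7440) = 21863/7440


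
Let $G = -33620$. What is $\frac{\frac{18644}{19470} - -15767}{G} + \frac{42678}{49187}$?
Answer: $\frac{108777212069}{272855045100} \approx 0.39866$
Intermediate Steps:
$\frac{\frac{18644}{19470} - -15767}{G} + \frac{42678}{49187} = \frac{\frac{18644}{19470} - -15767}{-33620} + \frac{42678}{49187} = \left(18644 \cdot \frac{1}{19470} + 15767\right) \left(- \frac{1}{33620}\right) + 42678 \cdot \frac{1}{49187} = \left(\frac{158}{165} + 15767\right) \left(- \frac{1}{33620}\right) + \frac{42678}{49187} = \frac{2601713}{165} \left(- \frac{1}{33620}\right) + \frac{42678}{49187} = - \frac{2601713}{5547300} + \frac{42678}{49187} = \frac{108777212069}{272855045100}$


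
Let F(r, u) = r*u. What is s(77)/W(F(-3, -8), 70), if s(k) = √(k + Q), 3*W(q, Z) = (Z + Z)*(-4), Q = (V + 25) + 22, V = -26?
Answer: -3*√2/80 ≈ -0.053033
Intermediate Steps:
Q = 21 (Q = (-26 + 25) + 22 = -1 + 22 = 21)
W(q, Z) = -8*Z/3 (W(q, Z) = ((Z + Z)*(-4))/3 = ((2*Z)*(-4))/3 = (-8*Z)/3 = -8*Z/3)
s(k) = √(21 + k) (s(k) = √(k + 21) = √(21 + k))
s(77)/W(F(-3, -8), 70) = √(21 + 77)/((-8/3*70)) = √98/(-560/3) = (7*√2)*(-3/560) = -3*√2/80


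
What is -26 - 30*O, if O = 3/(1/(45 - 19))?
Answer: -2366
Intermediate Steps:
O = 78 (O = 3/(1/26) = 3*26 = 78)
-26 - 30*O = -26 - 30*78 = -26 - 2340 = -2366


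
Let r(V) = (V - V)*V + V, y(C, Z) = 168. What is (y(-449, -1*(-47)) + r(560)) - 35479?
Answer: -34751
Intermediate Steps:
r(V) = V (r(V) = 0*V + V = 0 + V = V)
(y(-449, -1*(-47)) + r(560)) - 35479 = (168 + 560) - 35479 = 728 - 35479 = -34751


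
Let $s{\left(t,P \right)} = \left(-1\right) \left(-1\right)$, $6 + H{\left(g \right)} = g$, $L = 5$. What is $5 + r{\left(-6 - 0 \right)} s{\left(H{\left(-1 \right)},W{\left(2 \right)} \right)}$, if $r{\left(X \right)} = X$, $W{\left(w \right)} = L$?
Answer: $-1$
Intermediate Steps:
$H{\left(g \right)} = -6 + g$
$W{\left(w \right)} = 5$
$s{\left(t,P \right)} = 1$
$5 + r{\left(-6 - 0 \right)} s{\left(H{\left(-1 \right)},W{\left(2 \right)} \right)} = 5 + \left(-6 - 0\right) 1 = 5 + \left(-6 + 0\right) 1 = 5 - 6 = -1$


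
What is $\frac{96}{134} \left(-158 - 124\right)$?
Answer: $- \frac{13536}{67} \approx -202.03$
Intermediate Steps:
$\frac{96}{134} \left(-158 - 124\right) = 96 \cdot \frac{1}{134} \left(-282\right) = \frac{48}{67} \left(-282\right) = - \frac{13536}{67}$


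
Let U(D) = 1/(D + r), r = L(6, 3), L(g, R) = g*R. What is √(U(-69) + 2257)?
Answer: √5870406/51 ≈ 47.508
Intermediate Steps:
L(g, R) = R*g
r = 18 (r = 3*6 = 18)
U(D) = 1/(18 + D) (U(D) = 1/(D + 18) = 1/(18 + D))
√(U(-69) + 2257) = √(1/(18 - 69) + 2257) = √(1/(-51) + 2257) = √(-1/51 + 2257) = √(115106/51) = √5870406/51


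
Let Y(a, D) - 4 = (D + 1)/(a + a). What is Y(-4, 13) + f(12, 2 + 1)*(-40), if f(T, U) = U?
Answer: -471/4 ≈ -117.75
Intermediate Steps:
Y(a, D) = 4 + (1 + D)/(2*a) (Y(a, D) = 4 + (D + 1)/(a + a) = 4 + (1 + D)/((2*a)) = 4 + (1 + D)*(1/(2*a)) = 4 + (1 + D)/(2*a))
Y(-4, 13) + f(12, 2 + 1)*(-40) = (½)*(1 + 13 + 8*(-4))/(-4) + (2 + 1)*(-40) = (½)*(-¼)*(1 + 13 - 32) + 3*(-40) = (½)*(-¼)*(-18) - 120 = 9/4 - 120 = -471/4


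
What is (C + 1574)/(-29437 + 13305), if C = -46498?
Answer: 11231/4033 ≈ 2.7848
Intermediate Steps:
(C + 1574)/(-29437 + 13305) = (-46498 + 1574)/(-29437 + 13305) = -44924/(-16132) = -44924*(-1/16132) = 11231/4033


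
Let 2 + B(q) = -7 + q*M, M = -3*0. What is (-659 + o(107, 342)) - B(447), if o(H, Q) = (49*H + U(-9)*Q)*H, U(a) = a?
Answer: 231005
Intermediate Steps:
M = 0
B(q) = -9 (B(q) = -2 + (-7 + q*0) = -2 + (-7 + 0) = -2 - 7 = -9)
o(H, Q) = H*(-9*Q + 49*H) (o(H, Q) = (49*H - 9*Q)*H = (-9*Q + 49*H)*H = H*(-9*Q + 49*H))
(-659 + o(107, 342)) - B(447) = (-659 + 107*(-9*342 + 49*107)) - 1*(-9) = (-659 + 107*(-3078 + 5243)) + 9 = (-659 + 107*2165) + 9 = (-659 + 231655) + 9 = 230996 + 9 = 231005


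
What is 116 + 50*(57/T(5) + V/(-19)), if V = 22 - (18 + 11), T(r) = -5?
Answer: -8276/19 ≈ -435.58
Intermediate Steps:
V = -7 (V = 22 - 1*29 = 22 - 29 = -7)
116 + 50*(57/T(5) + V/(-19)) = 116 + 50*(57/(-5) - 7/(-19)) = 116 + 50*(57*(-1/5) - 7*(-1/19)) = 116 + 50*(-57/5 + 7/19) = 116 + 50*(-1048/95) = 116 - 10480/19 = -8276/19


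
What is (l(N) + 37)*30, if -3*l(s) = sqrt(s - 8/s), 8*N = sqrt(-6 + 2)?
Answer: 1110 - 5*sqrt(129)*sqrt(I) ≈ 1069.8 - 40.156*I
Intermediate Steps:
N = I/4 (N = sqrt(-6 + 2)/8 = sqrt(-4)/8 = (2*I)/8 = I/4 ≈ 0.25*I)
l(s) = -sqrt(s - 8/s)/3
(l(N) + 37)*30 = (-sqrt(I/4 - 8*(-4*I))/3 + 37)*30 = (-sqrt(I/4 - (-32)*I)/3 + 37)*30 = (-sqrt(I/4 + 32*I)/3 + 37)*30 = (-sqrt(129)*sqrt(I)/2/3 + 37)*30 = (-sqrt(129)*sqrt(I)/6 + 37)*30 = (37 - sqrt(129)*sqrt(I)/6)*30 = 1110 - 5*sqrt(129)*sqrt(I)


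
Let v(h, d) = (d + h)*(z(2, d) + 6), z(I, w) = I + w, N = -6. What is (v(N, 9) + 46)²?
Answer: 9409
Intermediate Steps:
v(h, d) = (8 + d)*(d + h) (v(h, d) = (d + h)*((2 + d) + 6) = (d + h)*(8 + d) = (8 + d)*(d + h))
(v(N, 9) + 46)² = ((9² + 8*9 + 8*(-6) + 9*(-6)) + 46)² = ((81 + 72 - 48 - 54) + 46)² = (51 + 46)² = 97² = 9409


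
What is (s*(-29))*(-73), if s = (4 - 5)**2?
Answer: 2117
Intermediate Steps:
s = 1 (s = (-1)**2 = 1)
(s*(-29))*(-73) = (1*(-29))*(-73) = -29*(-73) = 2117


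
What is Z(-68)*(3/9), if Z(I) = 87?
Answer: 29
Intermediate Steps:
Z(-68)*(3/9) = 87*(3/9) = 87*(3*(⅑)) = 87*(⅓) = 29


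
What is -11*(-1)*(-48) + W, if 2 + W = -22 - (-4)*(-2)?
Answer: -560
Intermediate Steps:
W = -32 (W = -2 + (-22 - (-4)*(-2)) = -2 + (-22 - 1*8) = -2 + (-22 - 8) = -2 - 30 = -32)
-11*(-1)*(-48) + W = -11*(-1)*(-48) - 32 = 11*(-48) - 32 = -528 - 32 = -560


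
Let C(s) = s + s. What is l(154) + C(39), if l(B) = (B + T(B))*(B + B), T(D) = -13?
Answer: 43506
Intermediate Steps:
l(B) = 2*B*(-13 + B) (l(B) = (B - 13)*(B + B) = (-13 + B)*(2*B) = 2*B*(-13 + B))
C(s) = 2*s
l(154) + C(39) = 2*154*(-13 + 154) + 2*39 = 2*154*141 + 78 = 43428 + 78 = 43506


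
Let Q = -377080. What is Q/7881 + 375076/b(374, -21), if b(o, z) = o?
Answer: 1407473018/1473747 ≈ 955.03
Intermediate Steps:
Q/7881 + 375076/b(374, -21) = -377080/7881 + 375076/374 = -377080*1/7881 + 375076*(1/374) = -377080/7881 + 187538/187 = 1407473018/1473747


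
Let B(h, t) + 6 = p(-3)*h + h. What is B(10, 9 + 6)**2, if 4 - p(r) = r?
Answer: 5476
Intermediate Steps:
p(r) = 4 - r
B(h, t) = -6 + 8*h (B(h, t) = -6 + ((4 - 1*(-3))*h + h) = -6 + ((4 + 3)*h + h) = -6 + (7*h + h) = -6 + 8*h)
B(10, 9 + 6)**2 = (-6 + 8*10)**2 = (-6 + 80)**2 = 74**2 = 5476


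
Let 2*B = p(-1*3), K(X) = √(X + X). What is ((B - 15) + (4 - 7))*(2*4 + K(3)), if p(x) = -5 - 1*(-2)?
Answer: -156 - 39*√6/2 ≈ -203.77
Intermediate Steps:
p(x) = -3 (p(x) = -5 + 2 = -3)
K(X) = √2*√X (K(X) = √(2*X) = √2*√X)
B = -3/2 (B = (½)*(-3) = -3/2 ≈ -1.5000)
((B - 15) + (4 - 7))*(2*4 + K(3)) = ((-3/2 - 15) + (4 - 7))*(2*4 + √2*√3) = (-33/2 - 3)*(8 + √6) = -39*(8 + √6)/2 = -156 - 39*√6/2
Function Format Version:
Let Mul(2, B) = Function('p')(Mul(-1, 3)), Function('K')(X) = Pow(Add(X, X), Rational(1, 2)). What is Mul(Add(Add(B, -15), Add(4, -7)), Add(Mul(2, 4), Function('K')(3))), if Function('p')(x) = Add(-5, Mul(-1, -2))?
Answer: Add(-156, Mul(Rational(-39, 2), Pow(6, Rational(1, 2)))) ≈ -203.77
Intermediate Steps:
Function('p')(x) = -3 (Function('p')(x) = Add(-5, 2) = -3)
Function('K')(X) = Mul(Pow(2, Rational(1, 2)), Pow(X, Rational(1, 2))) (Function('K')(X) = Pow(Mul(2, X), Rational(1, 2)) = Mul(Pow(2, Rational(1, 2)), Pow(X, Rational(1, 2))))
B = Rational(-3, 2) (B = Mul(Rational(1, 2), -3) = Rational(-3, 2) ≈ -1.5000)
Mul(Add(Add(B, -15), Add(4, -7)), Add(Mul(2, 4), Function('K')(3))) = Mul(Add(Add(Rational(-3, 2), -15), Add(4, -7)), Add(Mul(2, 4), Mul(Pow(2, Rational(1, 2)), Pow(3, Rational(1, 2))))) = Mul(Add(Rational(-33, 2), -3), Add(8, Pow(6, Rational(1, 2)))) = Mul(Rational(-39, 2), Add(8, Pow(6, Rational(1, 2)))) = Add(-156, Mul(Rational(-39, 2), Pow(6, Rational(1, 2))))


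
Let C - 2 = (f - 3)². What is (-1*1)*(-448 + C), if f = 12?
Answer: 365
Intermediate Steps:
C = 83 (C = 2 + (12 - 3)² = 2 + 9² = 2 + 81 = 83)
(-1*1)*(-448 + C) = (-1*1)*(-448 + 83) = -1*(-365) = 365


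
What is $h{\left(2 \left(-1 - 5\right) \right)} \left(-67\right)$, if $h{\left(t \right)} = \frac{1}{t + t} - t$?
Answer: $- \frac{19229}{24} \approx -801.21$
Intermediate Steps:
$h{\left(t \right)} = \frac{1}{2 t} - t$
$h{\left(2 \left(-1 - 5\right) \right)} \left(-67\right) = \left(\frac{1}{2 \cdot 2 \left(-1 - 5\right)} - 2 \left(-1 - 5\right)\right) \left(-67\right) = \left(\frac{1}{2 \cdot 2 \left(-6\right)} - 2 \left(-6\right)\right) \left(-67\right) = \left(\frac{1}{2 \left(-12\right)} - -12\right) \left(-67\right) = \left(\frac{1}{2} \left(- \frac{1}{12}\right) + 12\right) \left(-67\right) = \left(- \frac{1}{24} + 12\right) \left(-67\right) = \frac{287}{24} \left(-67\right) = - \frac{19229}{24}$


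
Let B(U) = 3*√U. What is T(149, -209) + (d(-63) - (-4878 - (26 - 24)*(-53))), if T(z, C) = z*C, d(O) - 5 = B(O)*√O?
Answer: -26553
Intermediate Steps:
d(O) = 5 + 3*O (d(O) = 5 + (3*√O)*√O = 5 + 3*O)
T(z, C) = C*z
T(149, -209) + (d(-63) - (-4878 - (26 - 24)*(-53))) = -209*149 + ((5 + 3*(-63)) - (-4878 - (26 - 24)*(-53))) = -31141 + ((5 - 189) - (-4878 - 2*(-53))) = -31141 + (-184 - (-4878 - 1*(-106))) = -31141 + (-184 - (-4878 + 106)) = -31141 + (-184 - 1*(-4772)) = -31141 + (-184 + 4772) = -31141 + 4588 = -26553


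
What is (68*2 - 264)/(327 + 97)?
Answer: -16/53 ≈ -0.30189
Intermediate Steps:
(68*2 - 264)/(327 + 97) = (136 - 264)/424 = -128*1/424 = -16/53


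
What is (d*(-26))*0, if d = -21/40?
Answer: 0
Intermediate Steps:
d = -21/40 (d = -21*1/40 = -21/40 ≈ -0.52500)
(d*(-26))*0 = -21/40*(-26)*0 = (273/20)*0 = 0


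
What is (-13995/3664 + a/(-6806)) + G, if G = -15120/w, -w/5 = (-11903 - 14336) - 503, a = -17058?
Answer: -79266337521/55572514544 ≈ -1.4264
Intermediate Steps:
w = 133710 (w = -5*((-11903 - 14336) - 503) = -5*(-26239 - 503) = -5*(-26742) = 133710)
G = -504/4457 (G = -15120/133710 = -15120*1/133710 = -504/4457 ≈ -0.11308)
(-13995/3664 + a/(-6806)) + G = (-13995/3664 - 17058/(-6806)) - 504/4457 = (-13995*1/3664 - 17058*(-1/6806)) - 504/4457 = (-13995/3664 + 8529/3403) - 504/4457 = -16374729/12468592 - 504/4457 = -79266337521/55572514544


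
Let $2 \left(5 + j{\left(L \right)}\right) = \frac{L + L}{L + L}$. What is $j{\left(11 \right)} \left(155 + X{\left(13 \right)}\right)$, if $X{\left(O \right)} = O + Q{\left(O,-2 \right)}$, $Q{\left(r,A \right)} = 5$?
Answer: $- \frac{1557}{2} \approx -778.5$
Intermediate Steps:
$X{\left(O \right)} = 5 + O$ ($X{\left(O \right)} = O + 5 = 5 + O$)
$j{\left(L \right)} = - \frac{9}{2}$ ($j{\left(L \right)} = -5 + \frac{\left(L + L\right) \frac{1}{L + L}}{2} = -5 + \frac{2 L \frac{1}{2 L}}{2} = -5 + \frac{1}{2} \cdot 1 = -5 + \frac{1}{2} = - \frac{9}{2}$)
$j{\left(11 \right)} \left(155 + X{\left(13 \right)}\right) = - \frac{9 \left(155 + \left(5 + 13\right)\right)}{2} = - \frac{9 \left(155 + 18\right)}{2} = \left(- \frac{9}{2}\right) 173 = - \frac{1557}{2}$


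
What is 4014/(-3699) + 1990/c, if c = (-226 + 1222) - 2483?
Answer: -1481092/611157 ≈ -2.4234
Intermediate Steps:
c = -1487 (c = 996 - 2483 = -1487)
4014/(-3699) + 1990/c = 4014/(-3699) + 1990/(-1487) = 4014*(-1/3699) + 1990*(-1/1487) = -446/411 - 1990/1487 = -1481092/611157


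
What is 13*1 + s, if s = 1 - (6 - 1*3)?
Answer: 11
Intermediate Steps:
s = -2 (s = 1 - (6 - 3) = 1 - 1*3 = 1 - 3 = -2)
13*1 + s = 13*1 - 2 = 13 - 2 = 11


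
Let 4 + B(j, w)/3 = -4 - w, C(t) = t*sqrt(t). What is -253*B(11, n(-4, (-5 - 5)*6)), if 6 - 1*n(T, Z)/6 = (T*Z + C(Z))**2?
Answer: 721386996 + 262310400*I*sqrt(15) ≈ 7.2139e+8 + 1.0159e+9*I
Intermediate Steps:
C(t) = t**(3/2)
n(T, Z) = 36 - 6*(Z**(3/2) + T*Z)**2 (n(T, Z) = 36 - 6*(T*Z + Z**(3/2))**2 = 36 - 6*(Z**(3/2) + T*Z)**2)
B(j, w) = -24 - 3*w (B(j, w) = -12 + 3*(-4 - w) = -12 + (-12 - 3*w) = -24 - 3*w)
-253*B(11, n(-4, (-5 - 5)*6)) = -253*(-24 - 3*(36 - 6*(((-5 - 5)*6)**(3/2) - 4*(-5 - 5)*6)**2)) = -253*(-24 - 3*(36 - 6*((-10*6)**(3/2) - (-40)*6)**2)) = -253*(-24 - 3*(36 - 6*((-60)**(3/2) - 4*(-60))**2)) = -253*(-24 - 3*(36 - 6*(-120*I*sqrt(15) + 240)**2)) = -253*(-24 - 3*(36 - 6*(240 - 120*I*sqrt(15))**2)) = -253*(-24 + (-108 + 18*(240 - 120*I*sqrt(15))**2)) = -253*(-132 + 18*(240 - 120*I*sqrt(15))**2) = 33396 - 4554*(240 - 120*I*sqrt(15))**2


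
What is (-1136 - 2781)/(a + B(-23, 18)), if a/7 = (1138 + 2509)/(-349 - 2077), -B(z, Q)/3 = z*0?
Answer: 9502642/25529 ≈ 372.23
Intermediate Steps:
B(z, Q) = 0 (B(z, Q) = -3*z*0 = -3*0 = 0)
a = -25529/2426 (a = 7*((1138 + 2509)/(-349 - 2077)) = 7*(3647/(-2426)) = 7*(3647*(-1/2426)) = 7*(-3647/2426) = -25529/2426 ≈ -10.523)
(-1136 - 2781)/(a + B(-23, 18)) = (-1136 - 2781)/(-25529/2426 + 0) = -3917/(-25529/2426) = -3917*(-2426/25529) = 9502642/25529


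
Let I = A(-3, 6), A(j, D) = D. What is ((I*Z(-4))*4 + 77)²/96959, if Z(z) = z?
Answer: 361/96959 ≈ 0.0037232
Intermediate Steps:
I = 6
((I*Z(-4))*4 + 77)²/96959 = ((6*(-4))*4 + 77)²/96959 = (-24*4 + 77)²*(1/96959) = (-96 + 77)²*(1/96959) = (-19)²*(1/96959) = 361*(1/96959) = 361/96959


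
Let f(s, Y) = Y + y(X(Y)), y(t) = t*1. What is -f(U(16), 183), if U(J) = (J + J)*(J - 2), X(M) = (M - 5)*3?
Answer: -717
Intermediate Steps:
X(M) = -15 + 3*M (X(M) = (-5 + M)*3 = -15 + 3*M)
U(J) = 2*J*(-2 + J) (U(J) = (2*J)*(-2 + J) = 2*J*(-2 + J))
y(t) = t
f(s, Y) = -15 + 4*Y (f(s, Y) = Y + (-15 + 3*Y) = -15 + 4*Y)
-f(U(16), 183) = -(-15 + 4*183) = -(-15 + 732) = -1*717 = -717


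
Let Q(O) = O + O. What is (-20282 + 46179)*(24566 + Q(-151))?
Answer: 628364808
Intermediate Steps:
Q(O) = 2*O
(-20282 + 46179)*(24566 + Q(-151)) = (-20282 + 46179)*(24566 + 2*(-151)) = 25897*(24566 - 302) = 25897*24264 = 628364808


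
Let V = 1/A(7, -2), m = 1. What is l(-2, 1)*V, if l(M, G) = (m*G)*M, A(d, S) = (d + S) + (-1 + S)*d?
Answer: ⅛ ≈ 0.12500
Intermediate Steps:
A(d, S) = S + d + d*(-1 + S) (A(d, S) = (S + d) + d*(-1 + S) = S + d + d*(-1 + S))
l(M, G) = G*M (l(M, G) = (1*G)*M = G*M)
V = -1/16 (V = 1/(-2*(1 + 7)) = 1/(-2*8) = 1/(-16) = -1/16 ≈ -0.062500)
l(-2, 1)*V = (1*(-2))*(-1/16) = -2*(-1/16) = ⅛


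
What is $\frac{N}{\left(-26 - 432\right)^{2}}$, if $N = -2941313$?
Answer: $- \frac{2941313}{209764} \approx -14.022$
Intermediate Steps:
$\frac{N}{\left(-26 - 432\right)^{2}} = - \frac{2941313}{\left(-26 - 432\right)^{2}} = - \frac{2941313}{\left(-458\right)^{2}} = - \frac{2941313}{209764}$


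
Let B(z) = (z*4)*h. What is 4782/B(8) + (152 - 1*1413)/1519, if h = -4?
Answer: -3712633/97216 ≈ -38.190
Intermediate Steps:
B(z) = -16*z (B(z) = (z*4)*(-4) = (4*z)*(-4) = -16*z)
4782/B(8) + (152 - 1*1413)/1519 = 4782/((-16*8)) + (152 - 1*1413)/1519 = 4782/(-128) + (152 - 1413)*(1/1519) = 4782*(-1/128) - 1261*1/1519 = -2391/64 - 1261/1519 = -3712633/97216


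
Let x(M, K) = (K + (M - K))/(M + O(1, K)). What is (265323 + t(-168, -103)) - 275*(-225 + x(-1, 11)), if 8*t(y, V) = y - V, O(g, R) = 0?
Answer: 2615319/8 ≈ 3.2692e+5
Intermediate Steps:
t(y, V) = -V/8 + y/8 (t(y, V) = (y - V)/8 = -V/8 + y/8)
x(M, K) = 1 (x(M, K) = (K + (M - K))/(M + 0) = M/M = 1)
(265323 + t(-168, -103)) - 275*(-225 + x(-1, 11)) = (265323 + (-1/8*(-103) + (1/8)*(-168))) - 275*(-225 + 1) = (265323 + (103/8 - 21)) - 275*(-224) = (265323 - 65/8) + 61600 = 2122519/8 + 61600 = 2615319/8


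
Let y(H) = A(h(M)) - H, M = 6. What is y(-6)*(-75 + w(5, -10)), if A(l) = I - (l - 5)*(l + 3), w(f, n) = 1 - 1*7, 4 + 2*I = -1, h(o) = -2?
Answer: -1701/2 ≈ -850.50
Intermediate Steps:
I = -5/2 (I = -2 + (1/2)*(-1) = -2 - 1/2 = -5/2 ≈ -2.5000)
w(f, n) = -6 (w(f, n) = 1 - 7 = -6)
A(l) = -5/2 - (-5 + l)*(3 + l) (A(l) = -5/2 - (l - 5)*(l + 3) = -5/2 - (-5 + l)*(3 + l))
y(H) = 9/2 - H (y(H) = (25/2 - 1*(-2)**2 + 2*(-2)) - H = (25/2 - 1*4 - 4) - H = (25/2 - 4 - 4) - H = 9/2 - H)
y(-6)*(-75 + w(5, -10)) = (9/2 - 1*(-6))*(-75 - 6) = (9/2 + 6)*(-81) = (21/2)*(-81) = -1701/2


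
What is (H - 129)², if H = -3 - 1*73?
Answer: 42025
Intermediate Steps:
H = -76 (H = -3 - 73 = -76)
(H - 129)² = (-76 - 129)² = (-205)² = 42025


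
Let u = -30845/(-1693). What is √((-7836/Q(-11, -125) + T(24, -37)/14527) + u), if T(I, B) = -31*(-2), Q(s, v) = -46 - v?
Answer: I*√305650538774403850793/1942942669 ≈ 8.9981*I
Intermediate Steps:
T(I, B) = 62
u = 30845/1693 (u = -30845*(-1)/1693 = -1*(-30845/1693) = 30845/1693 ≈ 18.219)
√((-7836/Q(-11, -125) + T(24, -37)/14527) + u) = √((-7836/(-46 - 1*(-125)) + 62/14527) + 30845/1693) = √((-7836/(-46 + 125) + 62*(1/14527)) + 30845/1693) = √((-7836/79 + 62/14527) + 30845/1693) = √(-113828674/1147633 + 30845/1693) = √(-157313205197/1942942669) = I*√305650538774403850793/1942942669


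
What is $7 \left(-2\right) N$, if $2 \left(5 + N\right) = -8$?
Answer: $126$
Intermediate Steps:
$N = -9$ ($N = -5 + \frac{1}{2} \left(-8\right) = -5 - 4 = -9$)
$7 \left(-2\right) N = 7 \left(-2\right) \left(-9\right) = \left(-14\right) \left(-9\right) = 126$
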